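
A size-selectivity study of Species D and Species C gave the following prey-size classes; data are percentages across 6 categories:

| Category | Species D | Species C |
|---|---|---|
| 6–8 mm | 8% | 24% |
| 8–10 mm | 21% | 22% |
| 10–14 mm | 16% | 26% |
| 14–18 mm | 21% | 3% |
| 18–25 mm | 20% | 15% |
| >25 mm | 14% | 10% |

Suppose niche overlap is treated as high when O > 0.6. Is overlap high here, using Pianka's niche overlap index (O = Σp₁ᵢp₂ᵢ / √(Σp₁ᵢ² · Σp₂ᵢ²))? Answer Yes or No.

Yes

Convert percentages to proportions (divide by 100).
Σ p₁ᵢp₂ᵢ = 0.0192 + 0.0462 + 0.0416 + 0.0063 + 0.0300 + 0.0140 = 0.1573
Σp_1ᵢ² = 0.08² + 0.21² + 0.16² + 0.21² + 0.20² + 0.14² = 0.0064 + 0.0441 + 0.0256 + 0.0441 + 0.0400 + 0.0196 = 0.1798
Σp_2ᵢ² = 0.24² + 0.22² + 0.26² + 0.03² + 0.15² + 0.10² = 0.0576 + 0.0484 + 0.0676 + 0.0009 + 0.0225 + 0.0100 = 0.2070
O = 0.1573 / √(0.1798 × 0.2070) = 0.1573 / 0.19292 = 0.8154
O = 0.8154 > 0.6 → Yes.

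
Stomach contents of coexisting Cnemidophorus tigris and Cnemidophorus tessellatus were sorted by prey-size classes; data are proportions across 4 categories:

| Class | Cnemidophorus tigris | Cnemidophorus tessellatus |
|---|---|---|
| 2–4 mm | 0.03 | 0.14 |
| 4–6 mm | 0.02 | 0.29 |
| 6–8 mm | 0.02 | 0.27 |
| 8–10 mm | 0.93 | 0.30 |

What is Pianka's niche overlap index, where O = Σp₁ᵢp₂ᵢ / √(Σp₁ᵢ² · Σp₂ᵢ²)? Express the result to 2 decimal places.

0.61

Σ p₁ᵢp₂ᵢ = 0.0042 + 0.0058 + 0.0054 + 0.2790 = 0.2944
Σp_1ᵢ² = 0.03² + 0.02² + 0.02² + 0.93² = 0.0009 + 0.0004 + 0.0004 + 0.8649 = 0.8666
Σp_2ᵢ² = 0.14² + 0.29² + 0.27² + 0.30² = 0.0196 + 0.0841 + 0.0729 + 0.0900 = 0.2666
O = 0.2944 / √(0.8666 × 0.2666) = 0.2944 / 0.48066 = 0.6125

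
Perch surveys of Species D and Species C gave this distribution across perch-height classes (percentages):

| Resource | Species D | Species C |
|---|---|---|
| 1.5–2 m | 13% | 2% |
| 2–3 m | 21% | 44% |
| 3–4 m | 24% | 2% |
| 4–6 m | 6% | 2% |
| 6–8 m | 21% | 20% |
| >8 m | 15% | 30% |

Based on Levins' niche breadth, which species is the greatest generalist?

Convert percentages to proportions (divide by 100).
Σp_Dᵢ² = 0.13² + 0.21² + 0.24² + 0.06² + 0.21² + 0.15² = 0.0169 + 0.0441 + 0.0576 + 0.0036 + 0.0441 + 0.0225 = 0.1888
B_D = 1 / 0.1888 = 5.2966
Σp_Cᵢ² = 0.02² + 0.44² + 0.02² + 0.02² + 0.20² + 0.30² = 0.0004 + 0.1936 + 0.0004 + 0.0004 + 0.0400 + 0.0900 = 0.3248
B_C = 1 / 0.3248 = 3.0788
Highest B → broadest niche (most generalist): Species D (B = 5.30).

Species D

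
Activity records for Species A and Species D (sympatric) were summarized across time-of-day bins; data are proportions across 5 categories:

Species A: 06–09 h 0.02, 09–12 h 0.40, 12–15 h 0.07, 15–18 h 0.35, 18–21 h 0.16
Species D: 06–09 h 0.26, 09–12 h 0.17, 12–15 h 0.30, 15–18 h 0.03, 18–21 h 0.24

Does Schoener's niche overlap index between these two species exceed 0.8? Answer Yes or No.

Σ|p₁ᵢ − p₂ᵢ| = 0.24 + 0.23 + 0.23 + 0.32 + 0.08 = 1.10
D = 1 − ½ × 1.10 = 1 − 0.550 = 0.4500
D = 0.4500 < 0.8 → No.

No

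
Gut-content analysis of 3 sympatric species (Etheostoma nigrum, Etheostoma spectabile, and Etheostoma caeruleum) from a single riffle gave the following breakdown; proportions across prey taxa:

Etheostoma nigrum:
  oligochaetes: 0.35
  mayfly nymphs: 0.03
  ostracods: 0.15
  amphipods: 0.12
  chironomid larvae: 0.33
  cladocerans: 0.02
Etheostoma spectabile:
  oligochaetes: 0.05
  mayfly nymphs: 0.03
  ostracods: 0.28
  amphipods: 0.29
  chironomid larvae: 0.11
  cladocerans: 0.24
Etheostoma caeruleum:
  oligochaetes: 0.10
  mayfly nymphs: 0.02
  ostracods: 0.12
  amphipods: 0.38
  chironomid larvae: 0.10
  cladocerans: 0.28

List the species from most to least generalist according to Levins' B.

Σp_nigrᵢ² = 0.35² + 0.03² + 0.15² + 0.12² + 0.33² + 0.02² = 0.1225 + 0.0009 + 0.0225 + 0.0144 + 0.1089 + 0.0004 = 0.2696
B_nigr = 1 / 0.2696 = 3.7092
Σp_specᵢ² = 0.05² + 0.03² + 0.28² + 0.29² + 0.11² + 0.24² = 0.0025 + 0.0009 + 0.0784 + 0.0841 + 0.0121 + 0.0576 = 0.2356
B_spec = 1 / 0.2356 = 4.2445
Σp_caerᵢ² = 0.10² + 0.02² + 0.12² + 0.38² + 0.10² + 0.28² = 0.0100 + 0.0004 + 0.0144 + 0.1444 + 0.0100 + 0.0784 = 0.2576
B_caer = 1 / 0.2576 = 3.8820
Ranking by B (broadest → narrowest): Etheostoma spectabile (4.24) > Etheostoma caeruleum (3.88) > Etheostoma nigrum (3.71)

Etheostoma spectabile > Etheostoma caeruleum > Etheostoma nigrum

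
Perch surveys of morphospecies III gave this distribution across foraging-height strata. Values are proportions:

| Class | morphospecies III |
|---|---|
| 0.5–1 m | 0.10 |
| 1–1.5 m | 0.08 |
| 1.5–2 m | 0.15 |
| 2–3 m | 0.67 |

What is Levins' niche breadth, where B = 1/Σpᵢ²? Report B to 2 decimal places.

Σpᵢ² = 0.10² + 0.08² + 0.15² + 0.67² = 0.0100 + 0.0064 + 0.0225 + 0.4489 = 0.4878
B = 1 / 0.4878 = 2.0500

2.05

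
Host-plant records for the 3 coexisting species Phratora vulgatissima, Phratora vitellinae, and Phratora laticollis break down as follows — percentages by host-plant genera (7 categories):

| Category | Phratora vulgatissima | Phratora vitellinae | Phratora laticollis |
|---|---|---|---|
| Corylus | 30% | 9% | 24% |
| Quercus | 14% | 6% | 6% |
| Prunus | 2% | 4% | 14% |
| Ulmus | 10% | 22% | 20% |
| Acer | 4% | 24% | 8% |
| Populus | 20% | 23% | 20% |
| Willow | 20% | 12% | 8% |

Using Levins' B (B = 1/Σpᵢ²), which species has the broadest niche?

Convert percentages to proportions (divide by 100).
Σp_vulgᵢ² = 0.30² + 0.14² + 0.02² + 0.10² + 0.04² + 0.20² + 0.20² = 0.0900 + 0.0196 + 0.0004 + 0.0100 + 0.0016 + 0.0400 + 0.0400 = 0.2016
B_vulg = 1 / 0.2016 = 4.9603
Σp_viteᵢ² = 0.09² + 0.06² + 0.04² + 0.22² + 0.24² + 0.23² + 0.12² = 0.0081 + 0.0036 + 0.0016 + 0.0484 + 0.0576 + 0.0529 + 0.0144 = 0.1866
B_vite = 1 / 0.1866 = 5.3591
Σp_latiᵢ² = 0.24² + 0.06² + 0.14² + 0.20² + 0.08² + 0.20² + 0.08² = 0.0576 + 0.0036 + 0.0196 + 0.0400 + 0.0064 + 0.0400 + 0.0064 = 0.1736
B_lati = 1 / 0.1736 = 5.7604
Highest B → broadest niche (most generalist): Phratora laticollis (B = 5.76).

Phratora laticollis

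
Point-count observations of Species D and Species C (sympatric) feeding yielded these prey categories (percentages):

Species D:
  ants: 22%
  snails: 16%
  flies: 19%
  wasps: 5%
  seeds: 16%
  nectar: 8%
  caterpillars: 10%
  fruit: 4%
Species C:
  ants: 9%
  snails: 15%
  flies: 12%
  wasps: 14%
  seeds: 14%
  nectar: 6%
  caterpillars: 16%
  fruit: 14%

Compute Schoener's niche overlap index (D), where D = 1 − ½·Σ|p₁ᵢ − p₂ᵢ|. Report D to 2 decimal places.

0.75

Convert percentages to proportions (divide by 100).
Σ|p₁ᵢ − p₂ᵢ| = 0.13 + 0.01 + 0.07 + 0.09 + 0.02 + 0.02 + 0.06 + 0.10 = 0.50
D = 1 − ½ × 0.50 = 1 − 0.250 = 0.7500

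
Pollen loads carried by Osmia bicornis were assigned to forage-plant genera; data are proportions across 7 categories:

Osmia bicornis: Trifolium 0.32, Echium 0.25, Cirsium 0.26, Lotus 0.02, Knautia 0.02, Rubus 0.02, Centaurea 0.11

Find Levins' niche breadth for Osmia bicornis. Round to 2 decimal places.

4.07

Σpᵢ² = 0.32² + 0.25² + 0.26² + 0.02² + 0.02² + 0.02² + 0.11² = 0.1024 + 0.0625 + 0.0676 + 0.0004 + 0.0004 + 0.0004 + 0.0121 = 0.2458
B = 1 / 0.2458 = 4.0683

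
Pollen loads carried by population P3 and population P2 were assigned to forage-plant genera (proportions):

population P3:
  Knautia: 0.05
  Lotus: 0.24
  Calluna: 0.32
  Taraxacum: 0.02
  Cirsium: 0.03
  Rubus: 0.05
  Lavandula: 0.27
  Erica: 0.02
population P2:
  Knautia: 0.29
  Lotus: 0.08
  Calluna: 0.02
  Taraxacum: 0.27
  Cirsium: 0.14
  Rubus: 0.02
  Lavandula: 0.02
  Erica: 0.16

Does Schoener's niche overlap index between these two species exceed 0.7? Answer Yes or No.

No

Σ|p₁ᵢ − p₂ᵢ| = 0.24 + 0.16 + 0.30 + 0.25 + 0.11 + 0.03 + 0.25 + 0.14 = 1.48
D = 1 − ½ × 1.48 = 1 − 0.740 = 0.2600
D = 0.2600 < 0.7 → No.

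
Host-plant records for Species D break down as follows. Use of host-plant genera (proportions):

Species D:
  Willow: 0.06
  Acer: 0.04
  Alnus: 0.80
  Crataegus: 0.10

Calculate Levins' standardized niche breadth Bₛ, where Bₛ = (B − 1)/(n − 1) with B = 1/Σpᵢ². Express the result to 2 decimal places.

Σpᵢ² = 0.06² + 0.04² + 0.80² + 0.10² = 0.0036 + 0.0016 + 0.6400 + 0.0100 = 0.6552
B = 1 / 0.6552 = 1.5263
Bₛ = (B − 1)/(n − 1) = (1.5263 − 1)/(4 − 1) = 0.5263/3 = 0.1754

0.18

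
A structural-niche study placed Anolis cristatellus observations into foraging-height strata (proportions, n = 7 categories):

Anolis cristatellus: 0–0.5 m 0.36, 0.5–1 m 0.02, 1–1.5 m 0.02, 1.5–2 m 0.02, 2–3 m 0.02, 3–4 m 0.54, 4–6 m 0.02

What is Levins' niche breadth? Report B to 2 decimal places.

Σpᵢ² = 0.36² + 0.02² + 0.02² + 0.02² + 0.02² + 0.54² + 0.02² = 0.1296 + 0.0004 + 0.0004 + 0.0004 + 0.0004 + 0.2916 + 0.0004 = 0.4232
B = 1 / 0.4232 = 2.3629

2.36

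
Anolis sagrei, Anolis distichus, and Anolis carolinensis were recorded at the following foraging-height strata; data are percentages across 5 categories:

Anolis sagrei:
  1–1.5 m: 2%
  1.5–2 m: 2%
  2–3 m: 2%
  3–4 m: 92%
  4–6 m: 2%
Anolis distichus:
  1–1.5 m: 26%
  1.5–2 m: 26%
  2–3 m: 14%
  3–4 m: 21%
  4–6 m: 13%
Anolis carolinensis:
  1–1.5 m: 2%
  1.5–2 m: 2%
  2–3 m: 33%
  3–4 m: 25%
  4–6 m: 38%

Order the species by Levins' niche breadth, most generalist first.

Convert percentages to proportions (divide by 100).
Σp_sagrᵢ² = 0.02² + 0.02² + 0.02² + 0.92² + 0.02² = 0.0004 + 0.0004 + 0.0004 + 0.8464 + 0.0004 = 0.8480
B_sagr = 1 / 0.8480 = 1.1792
Σp_distᵢ² = 0.26² + 0.26² + 0.14² + 0.21² + 0.13² = 0.0676 + 0.0676 + 0.0196 + 0.0441 + 0.0169 = 0.2158
B_dist = 1 / 0.2158 = 4.6339
Σp_caroᵢ² = 0.02² + 0.02² + 0.33² + 0.25² + 0.38² = 0.0004 + 0.0004 + 0.1089 + 0.0625 + 0.1444 = 0.3166
B_caro = 1 / 0.3166 = 3.1586
Ranking by B (broadest → narrowest): Anolis distichus (4.63) > Anolis carolinensis (3.16) > Anolis sagrei (1.18)

Anolis distichus > Anolis carolinensis > Anolis sagrei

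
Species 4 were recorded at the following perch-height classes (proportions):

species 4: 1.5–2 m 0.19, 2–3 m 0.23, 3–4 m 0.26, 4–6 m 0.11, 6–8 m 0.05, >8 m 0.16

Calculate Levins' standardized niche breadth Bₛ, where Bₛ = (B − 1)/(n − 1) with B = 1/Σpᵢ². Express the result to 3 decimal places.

Σpᵢ² = 0.19² + 0.23² + 0.26² + 0.11² + 0.05² + 0.16² = 0.0361 + 0.0529 + 0.0676 + 0.0121 + 0.0025 + 0.0256 = 0.1968
B = 1 / 0.1968 = 5.08130
Bₛ = (B − 1)/(n − 1) = (5.08130 − 1)/(6 − 1) = 4.08130/5 = 0.81626

0.816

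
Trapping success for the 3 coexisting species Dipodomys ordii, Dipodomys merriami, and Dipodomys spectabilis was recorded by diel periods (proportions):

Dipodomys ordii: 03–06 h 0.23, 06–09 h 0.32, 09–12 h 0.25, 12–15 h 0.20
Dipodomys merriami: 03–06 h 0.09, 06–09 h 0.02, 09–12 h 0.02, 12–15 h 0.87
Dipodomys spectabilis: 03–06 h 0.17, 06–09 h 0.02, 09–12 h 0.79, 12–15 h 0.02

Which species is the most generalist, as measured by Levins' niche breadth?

Dipodomys ordii

Σp_ordiᵢ² = 0.23² + 0.32² + 0.25² + 0.20² = 0.0529 + 0.1024 + 0.0625 + 0.0400 = 0.2578
B_ordi = 1 / 0.2578 = 3.8790
Σp_merrᵢ² = 0.09² + 0.02² + 0.02² + 0.87² = 0.0081 + 0.0004 + 0.0004 + 0.7569 = 0.7658
B_merr = 1 / 0.7658 = 1.3058
Σp_specᵢ² = 0.17² + 0.02² + 0.79² + 0.02² = 0.0289 + 0.0004 + 0.6241 + 0.0004 = 0.6538
B_spec = 1 / 0.6538 = 1.5295
Highest B → broadest niche (most generalist): Dipodomys ordii (B = 3.88).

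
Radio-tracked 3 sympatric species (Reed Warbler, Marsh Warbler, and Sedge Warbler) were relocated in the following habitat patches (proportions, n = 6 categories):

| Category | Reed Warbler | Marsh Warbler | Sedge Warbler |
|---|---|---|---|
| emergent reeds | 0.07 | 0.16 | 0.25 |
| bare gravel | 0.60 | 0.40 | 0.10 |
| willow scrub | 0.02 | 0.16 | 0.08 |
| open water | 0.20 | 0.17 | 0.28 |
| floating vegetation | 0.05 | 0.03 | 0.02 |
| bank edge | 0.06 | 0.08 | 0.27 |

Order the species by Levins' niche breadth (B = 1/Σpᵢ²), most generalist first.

Sedge Warbler > Marsh Warbler > Reed Warbler

Σp_Reedᵢ² = 0.07² + 0.60² + 0.02² + 0.20² + 0.05² + 0.06² = 0.0049 + 0.3600 + 0.0004 + 0.0400 + 0.0025 + 0.0036 = 0.4114
B_Reed = 1 / 0.4114 = 2.4307
Σp_Marsᵢ² = 0.16² + 0.40² + 0.16² + 0.17² + 0.03² + 0.08² = 0.0256 + 0.1600 + 0.0256 + 0.0289 + 0.0009 + 0.0064 = 0.2474
B_Mars = 1 / 0.2474 = 4.0420
Σp_Sedgᵢ² = 0.25² + 0.10² + 0.08² + 0.28² + 0.02² + 0.27² = 0.0625 + 0.0100 + 0.0064 + 0.0784 + 0.0004 + 0.0729 = 0.2306
B_Sedg = 1 / 0.2306 = 4.3365
Ranking by B (broadest → narrowest): Sedge Warbler (4.34) > Marsh Warbler (4.04) > Reed Warbler (2.43)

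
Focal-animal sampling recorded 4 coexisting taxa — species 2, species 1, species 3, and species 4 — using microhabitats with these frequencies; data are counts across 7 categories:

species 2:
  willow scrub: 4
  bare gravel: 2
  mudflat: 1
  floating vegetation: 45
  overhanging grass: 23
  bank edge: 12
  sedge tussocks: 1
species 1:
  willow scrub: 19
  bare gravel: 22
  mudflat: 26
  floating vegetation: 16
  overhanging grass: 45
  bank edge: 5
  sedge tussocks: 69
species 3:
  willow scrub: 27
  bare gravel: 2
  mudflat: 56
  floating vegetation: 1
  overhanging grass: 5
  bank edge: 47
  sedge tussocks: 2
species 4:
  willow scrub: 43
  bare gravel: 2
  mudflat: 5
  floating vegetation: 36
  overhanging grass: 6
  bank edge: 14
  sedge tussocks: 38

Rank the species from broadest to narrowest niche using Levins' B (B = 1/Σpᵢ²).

Proportions for species 2 (n=88): 4/88=0.0455, 2/88=0.0227, 1/88=0.0114, 45/88=0.5114, 23/88=0.2614, 12/88=0.1364, 1/88=0.0114
Proportions for species 1 (n=202): 19/202=0.0941, 22/202=0.1089, 26/202=0.1287, 16/202=0.0792, 45/202=0.2228, 5/202=0.0248, 69/202=0.3416
Proportions for species 3 (n=140): 27/140=0.1929, 2/140=0.0143, 56/140=0.4000, 1/140=0.0071, 5/140=0.0357, 47/140=0.3357, 2/140=0.0143
Proportions for species 4 (n=144): 43/144=0.2986, 2/144=0.0139, 5/144=0.0347, 36/144=0.2500, 6/144=0.0417, 14/144=0.0972, 38/144=0.2639
Σp_2ᵢ² = 0.0455² + 0.0227² + 0.0114² + 0.5114² + 0.2614² + 0.1364² + 0.0114² = 0.002070 + 0.000515 + 0.000130 + 0.261530 + 0.068330 + 0.018605 + 0.000130 = 0.351310
B_2 = 1 / 0.351310 = 2.8465
Σp_1ᵢ² = 0.0941² + 0.1089² + 0.1287² + 0.0792² + 0.2228² + 0.0248² + 0.3416² = 0.008855 + 0.011859 + 0.016564 + 0.006273 + 0.049640 + 0.000615 + 0.116691 = 0.210497
B_1 = 1 / 0.210497 = 4.7507
Σp_3ᵢ² = 0.1929² + 0.0143² + 0.4000² + 0.0071² + 0.0357² + 0.3357² + 0.0143² = 0.037210 + 0.000204 + 0.160000 + 0.000050 + 0.001274 + 0.112694 + 0.000204 = 0.311636
B_3 = 1 / 0.311636 = 3.2089
Σp_4ᵢ² = 0.2986² + 0.0139² + 0.0347² + 0.2500² + 0.0417² + 0.0972² + 0.2639² = 0.089162 + 0.000193 + 0.001204 + 0.062500 + 0.001739 + 0.009448 + 0.069643 = 0.233889
B_4 = 1 / 0.233889 = 4.2755
Ranking by B (broadest → narrowest): species 1 (4.75) > species 4 (4.28) > species 3 (3.21) > species 2 (2.85)

species 1 > species 4 > species 3 > species 2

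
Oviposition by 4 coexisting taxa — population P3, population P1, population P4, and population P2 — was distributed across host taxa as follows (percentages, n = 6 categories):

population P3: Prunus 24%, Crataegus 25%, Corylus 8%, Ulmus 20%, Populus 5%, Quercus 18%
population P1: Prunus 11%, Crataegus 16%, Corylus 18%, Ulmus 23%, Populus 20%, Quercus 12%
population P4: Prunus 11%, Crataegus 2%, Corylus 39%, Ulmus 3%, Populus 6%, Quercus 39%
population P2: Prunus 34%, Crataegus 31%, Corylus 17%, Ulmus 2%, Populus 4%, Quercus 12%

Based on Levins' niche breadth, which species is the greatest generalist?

Convert percentages to proportions (divide by 100).
Σp_P3ᵢ² = 0.24² + 0.25² + 0.08² + 0.20² + 0.05² + 0.18² = 0.0576 + 0.0625 + 0.0064 + 0.0400 + 0.0025 + 0.0324 = 0.2014
B_P3 = 1 / 0.2014 = 4.9652
Σp_P1ᵢ² = 0.11² + 0.16² + 0.18² + 0.23² + 0.20² + 0.12² = 0.0121 + 0.0256 + 0.0324 + 0.0529 + 0.0400 + 0.0144 = 0.1774
B_P1 = 1 / 0.1774 = 5.6370
Σp_P4ᵢ² = 0.11² + 0.02² + 0.39² + 0.03² + 0.06² + 0.39² = 0.0121 + 0.0004 + 0.1521 + 0.0009 + 0.0036 + 0.1521 = 0.3212
B_P4 = 1 / 0.3212 = 3.1133
Σp_P2ᵢ² = 0.34² + 0.31² + 0.17² + 0.02² + 0.04² + 0.12² = 0.1156 + 0.0961 + 0.0289 + 0.0004 + 0.0016 + 0.0144 = 0.2570
B_P2 = 1 / 0.2570 = 3.8911
Highest B → broadest niche (most generalist): population P1 (B = 5.64).

population P1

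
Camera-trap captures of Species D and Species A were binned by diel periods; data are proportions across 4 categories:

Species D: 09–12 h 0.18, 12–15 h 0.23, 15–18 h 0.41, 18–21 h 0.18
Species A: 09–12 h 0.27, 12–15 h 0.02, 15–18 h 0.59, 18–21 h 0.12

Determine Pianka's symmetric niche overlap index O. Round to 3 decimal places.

Σ p₁ᵢp₂ᵢ = 0.0486 + 0.0046 + 0.2419 + 0.0216 = 0.3167
Σp_1ᵢ² = 0.18² + 0.23² + 0.41² + 0.18² = 0.0324 + 0.0529 + 0.1681 + 0.0324 = 0.2858
Σp_2ᵢ² = 0.27² + 0.02² + 0.59² + 0.12² = 0.0729 + 0.0004 + 0.3481 + 0.0144 = 0.4358
O = 0.3167 / √(0.2858 × 0.4358) = 0.3167 / 0.352919 = 0.89737

0.897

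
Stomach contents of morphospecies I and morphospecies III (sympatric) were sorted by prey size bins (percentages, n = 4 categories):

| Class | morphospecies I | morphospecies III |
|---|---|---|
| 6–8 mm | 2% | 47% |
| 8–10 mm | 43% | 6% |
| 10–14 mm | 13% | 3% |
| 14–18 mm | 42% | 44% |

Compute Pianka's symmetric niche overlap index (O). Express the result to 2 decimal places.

Convert percentages to proportions (divide by 100).
Σ p₁ᵢp₂ᵢ = 0.0094 + 0.0258 + 0.0039 + 0.1848 = 0.2239
Σp_1ᵢ² = 0.02² + 0.43² + 0.13² + 0.42² = 0.0004 + 0.1849 + 0.0169 + 0.1764 = 0.3786
Σp_2ᵢ² = 0.47² + 0.06² + 0.03² + 0.44² = 0.2209 + 0.0036 + 0.0009 + 0.1936 = 0.4190
O = 0.2239 / √(0.3786 × 0.4190) = 0.2239 / 0.39829 = 0.5622

0.56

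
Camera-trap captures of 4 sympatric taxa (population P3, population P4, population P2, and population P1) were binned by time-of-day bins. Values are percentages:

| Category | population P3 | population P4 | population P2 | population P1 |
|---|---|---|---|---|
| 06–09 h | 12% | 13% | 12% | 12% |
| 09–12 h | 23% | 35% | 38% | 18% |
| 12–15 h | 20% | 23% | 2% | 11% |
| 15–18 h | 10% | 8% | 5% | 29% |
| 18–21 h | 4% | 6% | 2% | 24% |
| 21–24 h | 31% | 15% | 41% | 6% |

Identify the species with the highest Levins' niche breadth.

population P1

Convert percentages to proportions (divide by 100).
Σp_P3ᵢ² = 0.12² + 0.23² + 0.20² + 0.10² + 0.04² + 0.31² = 0.0144 + 0.0529 + 0.0400 + 0.0100 + 0.0016 + 0.0961 = 0.2150
B_P3 = 1 / 0.2150 = 4.6512
Σp_P4ᵢ² = 0.13² + 0.35² + 0.23² + 0.08² + 0.06² + 0.15² = 0.0169 + 0.1225 + 0.0529 + 0.0064 + 0.0036 + 0.0225 = 0.2248
B_P4 = 1 / 0.2248 = 4.4484
Σp_P2ᵢ² = 0.12² + 0.38² + 0.02² + 0.05² + 0.02² + 0.41² = 0.0144 + 0.1444 + 0.0004 + 0.0025 + 0.0004 + 0.1681 = 0.3302
B_P2 = 1 / 0.3302 = 3.0285
Σp_P1ᵢ² = 0.12² + 0.18² + 0.11² + 0.29² + 0.24² + 0.06² = 0.0144 + 0.0324 + 0.0121 + 0.0841 + 0.0576 + 0.0036 = 0.2042
B_P1 = 1 / 0.2042 = 4.8972
Highest B → broadest niche (most generalist): population P1 (B = 4.90).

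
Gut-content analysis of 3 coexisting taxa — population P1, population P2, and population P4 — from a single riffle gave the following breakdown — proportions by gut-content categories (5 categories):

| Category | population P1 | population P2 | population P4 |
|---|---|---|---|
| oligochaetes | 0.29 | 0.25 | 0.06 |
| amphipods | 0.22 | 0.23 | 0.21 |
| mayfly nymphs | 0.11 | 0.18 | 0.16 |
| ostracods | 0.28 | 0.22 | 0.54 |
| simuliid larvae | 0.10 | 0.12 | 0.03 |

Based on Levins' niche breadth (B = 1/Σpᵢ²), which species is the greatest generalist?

population P2

Σp_P1ᵢ² = 0.29² + 0.22² + 0.11² + 0.28² + 0.10² = 0.0841 + 0.0484 + 0.0121 + 0.0784 + 0.0100 = 0.2330
B_P1 = 1 / 0.2330 = 4.2918
Σp_P2ᵢ² = 0.25² + 0.23² + 0.18² + 0.22² + 0.12² = 0.0625 + 0.0529 + 0.0324 + 0.0484 + 0.0144 = 0.2106
B_P2 = 1 / 0.2106 = 4.7483
Σp_P4ᵢ² = 0.06² + 0.21² + 0.16² + 0.54² + 0.03² = 0.0036 + 0.0441 + 0.0256 + 0.2916 + 0.0009 = 0.3658
B_P4 = 1 / 0.3658 = 2.7337
Highest B → broadest niche (most generalist): population P2 (B = 4.75).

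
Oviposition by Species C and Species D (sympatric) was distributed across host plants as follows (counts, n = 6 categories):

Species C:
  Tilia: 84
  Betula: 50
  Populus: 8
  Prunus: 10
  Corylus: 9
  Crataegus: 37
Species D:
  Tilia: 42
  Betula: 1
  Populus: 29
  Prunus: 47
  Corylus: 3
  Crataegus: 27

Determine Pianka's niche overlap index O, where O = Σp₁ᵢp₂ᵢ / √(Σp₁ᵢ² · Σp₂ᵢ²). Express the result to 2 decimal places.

Proportions for Species C (n=198): 84/198=0.4242, 50/198=0.2525, 8/198=0.0404, 10/198=0.0505, 9/198=0.0455, 37/198=0.1869
Proportions for Species D (n=149): 42/149=0.2819, 1/149=0.0067, 29/149=0.1946, 47/149=0.3154, 3/149=0.0201, 27/149=0.1812
Σ p₁ᵢp₂ᵢ = 0.119582 + 0.001692 + 0.007862 + 0.015928 + 0.000915 + 0.033866 = 0.179845
Σp_1ᵢ² = 0.4242² + 0.2525² + 0.0404² + 0.0505² + 0.0455² + 0.1869² = 0.179946 + 0.063756 + 0.001632 + 0.002550 + 0.002070 + 0.034932 = 0.284886
Σp_2ᵢ² = 0.2819² + 0.0067² + 0.1946² + 0.3154² + 0.0201² + 0.1812² = 0.079468 + 0.000045 + 0.037869 + 0.099477 + 0.000404 + 0.032833 = 0.250096
O = 0.179845 / √(0.284886 × 0.250096) = 0.179845 / 0.2669248 = 0.6738

0.67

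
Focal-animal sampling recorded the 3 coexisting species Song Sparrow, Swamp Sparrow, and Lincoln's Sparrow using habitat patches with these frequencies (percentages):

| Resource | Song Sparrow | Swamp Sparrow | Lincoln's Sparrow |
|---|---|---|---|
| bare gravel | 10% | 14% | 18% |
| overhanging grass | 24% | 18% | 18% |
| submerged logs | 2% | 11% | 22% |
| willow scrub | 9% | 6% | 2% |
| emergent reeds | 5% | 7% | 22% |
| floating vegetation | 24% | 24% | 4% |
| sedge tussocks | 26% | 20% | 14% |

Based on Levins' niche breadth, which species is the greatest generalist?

Swamp Sparrow

Convert percentages to proportions (divide by 100).
Σp_Songᵢ² = 0.10² + 0.24² + 0.02² + 0.09² + 0.05² + 0.24² + 0.26² = 0.0100 + 0.0576 + 0.0004 + 0.0081 + 0.0025 + 0.0576 + 0.0676 = 0.2038
B_Song = 1 / 0.2038 = 4.9068
Σp_Swamᵢ² = 0.14² + 0.18² + 0.11² + 0.06² + 0.07² + 0.24² + 0.20² = 0.0196 + 0.0324 + 0.0121 + 0.0036 + 0.0049 + 0.0576 + 0.0400 = 0.1702
B_Swam = 1 / 0.1702 = 5.8754
Σp_Lincᵢ² = 0.18² + 0.18² + 0.22² + 0.02² + 0.22² + 0.04² + 0.14² = 0.0324 + 0.0324 + 0.0484 + 0.0004 + 0.0484 + 0.0016 + 0.0196 = 0.1832
B_Linc = 1 / 0.1832 = 5.4585
Highest B → broadest niche (most generalist): Swamp Sparrow (B = 5.88).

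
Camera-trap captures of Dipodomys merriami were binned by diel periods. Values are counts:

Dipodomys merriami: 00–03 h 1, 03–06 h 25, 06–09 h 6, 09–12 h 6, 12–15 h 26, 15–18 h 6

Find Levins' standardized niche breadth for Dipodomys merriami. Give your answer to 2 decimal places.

Proportions for Dipodomys merriami (n=70): 1/70=0.0143, 25/70=0.3571, 6/70=0.0857, 6/70=0.0857, 26/70=0.3714, 6/70=0.0857
Σpᵢ² = 0.0143² + 0.3571² + 0.0857² + 0.0857² + 0.3714² + 0.0857² = 0.000204 + 0.127520 + 0.007344 + 0.007344 + 0.137938 + 0.007344 = 0.287694
B = 1 / 0.287694 = 3.4759
Bₛ = (B − 1)/(n − 1) = (3.4759 − 1)/(6 − 1) = 2.4759/5 = 0.4952

0.50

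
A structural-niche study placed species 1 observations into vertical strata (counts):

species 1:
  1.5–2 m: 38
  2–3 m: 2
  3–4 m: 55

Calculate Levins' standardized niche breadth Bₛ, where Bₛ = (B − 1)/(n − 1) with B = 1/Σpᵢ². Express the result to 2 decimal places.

0.51

Proportions for species 1 (n=95): 38/95=0.4000, 2/95=0.0211, 55/95=0.5789
Σpᵢ² = 0.4000² + 0.0211² + 0.5789² = 0.160000 + 0.000445 + 0.335125 = 0.495570
B = 1 / 0.495570 = 2.0179
Bₛ = (B − 1)/(n − 1) = (2.0179 − 1)/(3 − 1) = 1.0179/2 = 0.5090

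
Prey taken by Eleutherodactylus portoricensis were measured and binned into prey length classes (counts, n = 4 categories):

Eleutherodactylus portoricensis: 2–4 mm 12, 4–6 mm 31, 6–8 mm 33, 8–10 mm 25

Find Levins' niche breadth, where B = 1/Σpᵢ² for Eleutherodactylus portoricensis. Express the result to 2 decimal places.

Proportions for Eleutherodactylus portoricensis (n=101): 12/101=0.1188, 31/101=0.3069, 33/101=0.3267, 25/101=0.2475
Σpᵢ² = 0.1188² + 0.3069² + 0.3267² + 0.2475² = 0.014113 + 0.094188 + 0.106733 + 0.061256 = 0.276290
B = 1 / 0.276290 = 3.6194

3.62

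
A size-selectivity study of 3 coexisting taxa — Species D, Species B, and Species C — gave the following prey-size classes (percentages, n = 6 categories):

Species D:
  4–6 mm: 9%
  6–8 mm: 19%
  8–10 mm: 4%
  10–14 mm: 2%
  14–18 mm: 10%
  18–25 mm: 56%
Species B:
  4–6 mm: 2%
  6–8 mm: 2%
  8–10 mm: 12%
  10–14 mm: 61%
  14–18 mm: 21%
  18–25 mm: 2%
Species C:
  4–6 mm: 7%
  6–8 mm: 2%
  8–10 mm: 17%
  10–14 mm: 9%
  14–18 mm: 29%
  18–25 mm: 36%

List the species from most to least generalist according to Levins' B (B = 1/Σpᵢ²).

Species C > Species D > Species B

Convert percentages to proportions (divide by 100).
Σp_Dᵢ² = 0.09² + 0.19² + 0.04² + 0.02² + 0.10² + 0.56² = 0.0081 + 0.0361 + 0.0016 + 0.0004 + 0.0100 + 0.3136 = 0.3698
B_D = 1 / 0.3698 = 2.7042
Σp_Bᵢ² = 0.02² + 0.02² + 0.12² + 0.61² + 0.21² + 0.02² = 0.0004 + 0.0004 + 0.0144 + 0.3721 + 0.0441 + 0.0004 = 0.4318
B_B = 1 / 0.4318 = 2.3159
Σp_Cᵢ² = 0.07² + 0.02² + 0.17² + 0.09² + 0.29² + 0.36² = 0.0049 + 0.0004 + 0.0289 + 0.0081 + 0.0841 + 0.1296 = 0.2560
B_C = 1 / 0.2560 = 3.9063
Ranking by B (broadest → narrowest): Species C (3.91) > Species D (2.70) > Species B (2.32)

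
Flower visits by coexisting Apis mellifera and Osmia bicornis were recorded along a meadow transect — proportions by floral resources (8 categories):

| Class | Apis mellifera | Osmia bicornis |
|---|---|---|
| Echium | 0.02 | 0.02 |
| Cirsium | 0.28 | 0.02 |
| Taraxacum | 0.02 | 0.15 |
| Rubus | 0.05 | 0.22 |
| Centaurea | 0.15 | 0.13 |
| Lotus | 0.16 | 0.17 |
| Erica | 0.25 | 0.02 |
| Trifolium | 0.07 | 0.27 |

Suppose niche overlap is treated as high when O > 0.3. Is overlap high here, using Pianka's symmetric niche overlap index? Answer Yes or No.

Yes

Σ p₁ᵢp₂ᵢ = 0.0004 + 0.0056 + 0.0030 + 0.0110 + 0.0195 + 0.0272 + 0.0050 + 0.0189 = 0.0906
Σp_1ᵢ² = 0.02² + 0.28² + 0.02² + 0.05² + 0.15² + 0.16² + 0.25² + 0.07² = 0.0004 + 0.0784 + 0.0004 + 0.0025 + 0.0225 + 0.0256 + 0.0625 + 0.0049 = 0.1972
Σp_2ᵢ² = 0.02² + 0.02² + 0.15² + 0.22² + 0.13² + 0.17² + 0.02² + 0.27² = 0.0004 + 0.0004 + 0.0225 + 0.0484 + 0.0169 + 0.0289 + 0.0004 + 0.0729 = 0.1908
O = 0.0906 / √(0.1972 × 0.1908) = 0.0906 / 0.19397 = 0.4671
O = 0.4671 > 0.3 → Yes.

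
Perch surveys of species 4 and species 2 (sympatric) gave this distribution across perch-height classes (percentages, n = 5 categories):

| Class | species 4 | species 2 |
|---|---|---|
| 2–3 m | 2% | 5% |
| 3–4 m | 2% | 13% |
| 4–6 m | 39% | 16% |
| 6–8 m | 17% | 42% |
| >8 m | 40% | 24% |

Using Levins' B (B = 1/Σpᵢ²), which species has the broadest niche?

Convert percentages to proportions (divide by 100).
Σp_4ᵢ² = 0.02² + 0.02² + 0.39² + 0.17² + 0.40² = 0.0004 + 0.0004 + 0.1521 + 0.0289 + 0.1600 = 0.3418
B_4 = 1 / 0.3418 = 2.9257
Σp_2ᵢ² = 0.05² + 0.13² + 0.16² + 0.42² + 0.24² = 0.0025 + 0.0169 + 0.0256 + 0.1764 + 0.0576 = 0.2790
B_2 = 1 / 0.2790 = 3.5842
Highest B → broadest niche (most generalist): species 2 (B = 3.58).

species 2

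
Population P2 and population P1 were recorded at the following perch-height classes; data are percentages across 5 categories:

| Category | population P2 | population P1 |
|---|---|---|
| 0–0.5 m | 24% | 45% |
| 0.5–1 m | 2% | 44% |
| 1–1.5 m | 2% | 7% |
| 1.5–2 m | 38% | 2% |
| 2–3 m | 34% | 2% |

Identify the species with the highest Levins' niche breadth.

population P2

Convert percentages to proportions (divide by 100).
Σp_P2ᵢ² = 0.24² + 0.02² + 0.02² + 0.38² + 0.34² = 0.0576 + 0.0004 + 0.0004 + 0.1444 + 0.1156 = 0.3184
B_P2 = 1 / 0.3184 = 3.1407
Σp_P1ᵢ² = 0.45² + 0.44² + 0.07² + 0.02² + 0.02² = 0.2025 + 0.1936 + 0.0049 + 0.0004 + 0.0004 = 0.4018
B_P1 = 1 / 0.4018 = 2.4888
Highest B → broadest niche (most generalist): population P2 (B = 3.14).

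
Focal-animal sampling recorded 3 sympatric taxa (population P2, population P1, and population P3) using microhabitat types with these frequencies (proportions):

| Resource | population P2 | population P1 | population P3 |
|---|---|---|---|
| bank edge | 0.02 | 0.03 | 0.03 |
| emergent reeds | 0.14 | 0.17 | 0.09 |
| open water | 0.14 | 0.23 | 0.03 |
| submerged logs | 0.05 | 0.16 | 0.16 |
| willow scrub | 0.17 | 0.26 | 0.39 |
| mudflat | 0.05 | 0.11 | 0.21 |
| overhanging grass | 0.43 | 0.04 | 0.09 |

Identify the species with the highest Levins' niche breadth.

Σp_P2ᵢ² = 0.02² + 0.14² + 0.14² + 0.05² + 0.17² + 0.05² + 0.43² = 0.0004 + 0.0196 + 0.0196 + 0.0025 + 0.0289 + 0.0025 + 0.1849 = 0.2584
B_P2 = 1 / 0.2584 = 3.8700
Σp_P1ᵢ² = 0.03² + 0.17² + 0.23² + 0.16² + 0.26² + 0.11² + 0.04² = 0.0009 + 0.0289 + 0.0529 + 0.0256 + 0.0676 + 0.0121 + 0.0016 = 0.1896
B_P1 = 1 / 0.1896 = 5.2743
Σp_P3ᵢ² = 0.03² + 0.09² + 0.03² + 0.16² + 0.39² + 0.21² + 0.09² = 0.0009 + 0.0081 + 0.0009 + 0.0256 + 0.1521 + 0.0441 + 0.0081 = 0.2398
B_P3 = 1 / 0.2398 = 4.1701
Highest B → broadest niche (most generalist): population P1 (B = 5.27).

population P1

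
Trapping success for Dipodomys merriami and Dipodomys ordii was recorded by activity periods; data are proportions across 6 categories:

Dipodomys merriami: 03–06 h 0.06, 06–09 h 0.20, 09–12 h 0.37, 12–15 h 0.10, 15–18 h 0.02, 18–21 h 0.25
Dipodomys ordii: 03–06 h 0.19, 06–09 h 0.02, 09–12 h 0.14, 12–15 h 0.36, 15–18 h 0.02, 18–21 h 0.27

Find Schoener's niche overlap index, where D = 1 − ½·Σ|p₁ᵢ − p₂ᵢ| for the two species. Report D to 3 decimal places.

Σ|p₁ᵢ − p₂ᵢ| = 0.13 + 0.18 + 0.23 + 0.26 + 0.00 + 0.02 = 0.82
D = 1 − ½ × 0.82 = 1 − 0.410 = 0.59000

0.590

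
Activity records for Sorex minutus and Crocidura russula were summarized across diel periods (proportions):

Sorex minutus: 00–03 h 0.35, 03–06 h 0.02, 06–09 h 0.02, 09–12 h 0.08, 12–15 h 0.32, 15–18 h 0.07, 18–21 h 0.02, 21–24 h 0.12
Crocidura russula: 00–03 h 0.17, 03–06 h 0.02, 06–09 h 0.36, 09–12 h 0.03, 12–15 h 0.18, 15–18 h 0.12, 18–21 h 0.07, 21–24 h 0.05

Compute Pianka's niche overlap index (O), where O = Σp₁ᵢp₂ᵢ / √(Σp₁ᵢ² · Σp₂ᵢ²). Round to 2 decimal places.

0.62

Σ p₁ᵢp₂ᵢ = 0.0595 + 0.0004 + 0.0072 + 0.0024 + 0.0576 + 0.0084 + 0.0014 + 0.0060 = 0.1429
Σp_1ᵢ² = 0.35² + 0.02² + 0.02² + 0.08² + 0.32² + 0.07² + 0.02² + 0.12² = 0.1225 + 0.0004 + 0.0004 + 0.0064 + 0.1024 + 0.0049 + 0.0004 + 0.0144 = 0.2518
Σp_2ᵢ² = 0.17² + 0.02² + 0.36² + 0.03² + 0.18² + 0.12² + 0.07² + 0.05² = 0.0289 + 0.0004 + 0.1296 + 0.0009 + 0.0324 + 0.0144 + 0.0049 + 0.0025 = 0.2140
O = 0.1429 / √(0.2518 × 0.2140) = 0.1429 / 0.23213 = 0.6156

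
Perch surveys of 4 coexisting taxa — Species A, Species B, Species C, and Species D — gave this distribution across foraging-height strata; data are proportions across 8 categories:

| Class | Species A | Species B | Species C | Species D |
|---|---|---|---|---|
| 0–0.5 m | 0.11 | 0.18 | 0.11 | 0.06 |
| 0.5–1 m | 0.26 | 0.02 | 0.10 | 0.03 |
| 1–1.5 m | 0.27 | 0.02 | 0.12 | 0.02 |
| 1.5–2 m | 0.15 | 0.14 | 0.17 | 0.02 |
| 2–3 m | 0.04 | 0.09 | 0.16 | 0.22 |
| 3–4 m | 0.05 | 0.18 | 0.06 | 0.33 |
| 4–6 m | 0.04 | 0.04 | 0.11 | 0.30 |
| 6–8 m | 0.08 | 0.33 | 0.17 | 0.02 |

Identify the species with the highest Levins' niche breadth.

Σp_Aᵢ² = 0.11² + 0.26² + 0.27² + 0.15² + 0.04² + 0.05² + 0.04² + 0.08² = 0.0121 + 0.0676 + 0.0729 + 0.0225 + 0.0016 + 0.0025 + 0.0016 + 0.0064 = 0.1872
B_A = 1 / 0.1872 = 5.3419
Σp_Bᵢ² = 0.18² + 0.02² + 0.02² + 0.14² + 0.09² + 0.18² + 0.04² + 0.33² = 0.0324 + 0.0004 + 0.0004 + 0.0196 + 0.0081 + 0.0324 + 0.0016 + 0.1089 = 0.2038
B_B = 1 / 0.2038 = 4.9068
Σp_Cᵢ² = 0.11² + 0.10² + 0.12² + 0.17² + 0.16² + 0.06² + 0.11² + 0.17² = 0.0121 + 0.0100 + 0.0144 + 0.0289 + 0.0256 + 0.0036 + 0.0121 + 0.0289 = 0.1356
B_C = 1 / 0.1356 = 7.3746
Σp_Dᵢ² = 0.06² + 0.03² + 0.02² + 0.02² + 0.22² + 0.33² + 0.30² + 0.02² = 0.0036 + 0.0009 + 0.0004 + 0.0004 + 0.0484 + 0.1089 + 0.0900 + 0.0004 = 0.2530
B_D = 1 / 0.2530 = 3.9526
Highest B → broadest niche (most generalist): Species C (B = 7.37).

Species C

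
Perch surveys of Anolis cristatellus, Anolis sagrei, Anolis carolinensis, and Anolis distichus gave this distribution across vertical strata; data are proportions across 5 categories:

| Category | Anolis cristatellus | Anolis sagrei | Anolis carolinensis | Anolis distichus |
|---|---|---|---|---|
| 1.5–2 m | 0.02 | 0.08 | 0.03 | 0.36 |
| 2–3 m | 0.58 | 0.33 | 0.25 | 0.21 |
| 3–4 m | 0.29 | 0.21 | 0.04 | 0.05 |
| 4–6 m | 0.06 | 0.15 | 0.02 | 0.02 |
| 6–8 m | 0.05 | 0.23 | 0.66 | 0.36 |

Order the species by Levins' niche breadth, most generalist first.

Σp_crisᵢ² = 0.02² + 0.58² + 0.29² + 0.06² + 0.05² = 0.0004 + 0.3364 + 0.0841 + 0.0036 + 0.0025 = 0.4270
B_cris = 1 / 0.4270 = 2.3419
Σp_sagrᵢ² = 0.08² + 0.33² + 0.21² + 0.15² + 0.23² = 0.0064 + 0.1089 + 0.0441 + 0.0225 + 0.0529 = 0.2348
B_sagr = 1 / 0.2348 = 4.2589
Σp_caroᵢ² = 0.03² + 0.25² + 0.04² + 0.02² + 0.66² = 0.0009 + 0.0625 + 0.0016 + 0.0004 + 0.4356 = 0.5010
B_caro = 1 / 0.5010 = 1.9960
Σp_distᵢ² = 0.36² + 0.21² + 0.05² + 0.02² + 0.36² = 0.1296 + 0.0441 + 0.0025 + 0.0004 + 0.1296 = 0.3062
B_dist = 1 / 0.3062 = 3.2658
Ranking by B (broadest → narrowest): Anolis sagrei (4.26) > Anolis distichus (3.27) > Anolis cristatellus (2.34) > Anolis carolinensis (2.00)

Anolis sagrei > Anolis distichus > Anolis cristatellus > Anolis carolinensis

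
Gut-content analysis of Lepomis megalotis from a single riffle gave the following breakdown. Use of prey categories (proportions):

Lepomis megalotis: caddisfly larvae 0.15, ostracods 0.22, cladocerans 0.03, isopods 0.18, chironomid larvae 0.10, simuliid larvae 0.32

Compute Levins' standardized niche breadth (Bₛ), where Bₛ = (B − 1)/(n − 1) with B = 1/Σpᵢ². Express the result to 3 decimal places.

Σpᵢ² = 0.15² + 0.22² + 0.03² + 0.18² + 0.10² + 0.32² = 0.0225 + 0.0484 + 0.0009 + 0.0324 + 0.0100 + 0.1024 = 0.2166
B = 1 / 0.2166 = 4.61681
Bₛ = (B − 1)/(n − 1) = (4.61681 − 1)/(6 − 1) = 3.61681/5 = 0.72336

0.723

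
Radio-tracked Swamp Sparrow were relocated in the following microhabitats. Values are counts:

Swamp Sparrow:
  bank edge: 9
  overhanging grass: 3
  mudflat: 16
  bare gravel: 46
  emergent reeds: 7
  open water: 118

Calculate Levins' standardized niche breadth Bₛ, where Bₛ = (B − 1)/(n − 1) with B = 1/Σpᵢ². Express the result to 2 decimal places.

Proportions for Swamp Sparrow (n=199): 9/199=0.0452, 3/199=0.0151, 16/199=0.0804, 46/199=0.2312, 7/199=0.0352, 118/199=0.5930
Σpᵢ² = 0.0452² + 0.0151² + 0.0804² + 0.2312² + 0.0352² + 0.5930² = 0.002043 + 0.000228 + 0.006464 + 0.053453 + 0.001239 + 0.351649 = 0.415076
B = 1 / 0.415076 = 2.4092
Bₛ = (B − 1)/(n − 1) = (2.4092 − 1)/(6 − 1) = 1.4092/5 = 0.2818

0.28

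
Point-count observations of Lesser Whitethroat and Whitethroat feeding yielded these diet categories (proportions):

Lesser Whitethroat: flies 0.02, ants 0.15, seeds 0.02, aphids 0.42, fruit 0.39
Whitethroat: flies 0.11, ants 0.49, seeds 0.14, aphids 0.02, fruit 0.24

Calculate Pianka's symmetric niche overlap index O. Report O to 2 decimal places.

Σ p₁ᵢp₂ᵢ = 0.0022 + 0.0735 + 0.0028 + 0.0084 + 0.0936 = 0.1805
Σp_1ᵢ² = 0.02² + 0.15² + 0.02² + 0.42² + 0.39² = 0.0004 + 0.0225 + 0.0004 + 0.1764 + 0.1521 = 0.3518
Σp_2ᵢ² = 0.11² + 0.49² + 0.14² + 0.02² + 0.24² = 0.0121 + 0.2401 + 0.0196 + 0.0004 + 0.0576 = 0.3298
O = 0.1805 / √(0.3518 × 0.3298) = 0.1805 / 0.34062 = 0.5299

0.53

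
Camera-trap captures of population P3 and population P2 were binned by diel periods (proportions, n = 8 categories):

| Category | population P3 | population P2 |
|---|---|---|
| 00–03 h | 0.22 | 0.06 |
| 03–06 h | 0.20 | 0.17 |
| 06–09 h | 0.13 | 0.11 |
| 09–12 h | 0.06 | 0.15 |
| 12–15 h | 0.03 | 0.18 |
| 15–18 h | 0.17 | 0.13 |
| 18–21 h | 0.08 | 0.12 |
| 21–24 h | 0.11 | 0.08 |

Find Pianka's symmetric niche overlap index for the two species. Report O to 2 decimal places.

0.79

Σ p₁ᵢp₂ᵢ = 0.0132 + 0.0340 + 0.0143 + 0.0090 + 0.0054 + 0.0221 + 0.0096 + 0.0088 = 0.1164
Σp_1ᵢ² = 0.22² + 0.20² + 0.13² + 0.06² + 0.03² + 0.17² + 0.08² + 0.11² = 0.0484 + 0.0400 + 0.0169 + 0.0036 + 0.0009 + 0.0289 + 0.0064 + 0.0121 = 0.1572
Σp_2ᵢ² = 0.06² + 0.17² + 0.11² + 0.15² + 0.18² + 0.13² + 0.12² + 0.08² = 0.0036 + 0.0289 + 0.0121 + 0.0225 + 0.0324 + 0.0169 + 0.0144 + 0.0064 = 0.1372
O = 0.1164 / √(0.1572 × 0.1372) = 0.1164 / 0.14686 = 0.7926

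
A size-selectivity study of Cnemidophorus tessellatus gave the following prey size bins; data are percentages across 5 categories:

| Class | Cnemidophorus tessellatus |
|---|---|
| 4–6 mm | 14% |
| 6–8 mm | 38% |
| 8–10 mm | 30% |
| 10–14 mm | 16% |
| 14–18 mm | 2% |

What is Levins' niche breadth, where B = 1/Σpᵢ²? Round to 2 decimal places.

3.57

Convert percentages to proportions (divide by 100).
Σpᵢ² = 0.14² + 0.38² + 0.30² + 0.16² + 0.02² = 0.0196 + 0.1444 + 0.0900 + 0.0256 + 0.0004 = 0.2800
B = 1 / 0.2800 = 3.5714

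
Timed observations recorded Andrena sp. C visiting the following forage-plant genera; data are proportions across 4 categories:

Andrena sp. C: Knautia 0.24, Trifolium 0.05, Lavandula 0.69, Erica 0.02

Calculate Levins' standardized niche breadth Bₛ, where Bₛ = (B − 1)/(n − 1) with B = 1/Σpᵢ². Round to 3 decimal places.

0.288

Σpᵢ² = 0.24² + 0.05² + 0.69² + 0.02² = 0.0576 + 0.0025 + 0.4761 + 0.0004 = 0.5366
B = 1 / 0.5366 = 1.86359
Bₛ = (B − 1)/(n − 1) = (1.86359 − 1)/(4 − 1) = 0.86359/3 = 0.28786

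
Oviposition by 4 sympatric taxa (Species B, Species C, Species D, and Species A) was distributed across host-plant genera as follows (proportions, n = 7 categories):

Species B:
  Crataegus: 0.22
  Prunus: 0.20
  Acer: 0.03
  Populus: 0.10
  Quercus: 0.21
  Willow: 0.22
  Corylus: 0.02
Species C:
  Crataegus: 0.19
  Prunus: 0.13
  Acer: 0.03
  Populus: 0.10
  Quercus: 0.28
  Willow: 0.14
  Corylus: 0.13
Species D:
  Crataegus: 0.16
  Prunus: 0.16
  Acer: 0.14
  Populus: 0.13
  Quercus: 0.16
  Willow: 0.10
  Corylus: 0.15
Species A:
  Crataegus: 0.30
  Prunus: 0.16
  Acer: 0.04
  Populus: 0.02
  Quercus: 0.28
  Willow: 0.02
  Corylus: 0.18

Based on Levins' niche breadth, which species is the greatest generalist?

Species D

Σp_Bᵢ² = 0.22² + 0.20² + 0.03² + 0.10² + 0.21² + 0.22² + 0.02² = 0.0484 + 0.0400 + 0.0009 + 0.0100 + 0.0441 + 0.0484 + 0.0004 = 0.1922
B_B = 1 / 0.1922 = 5.2029
Σp_Cᵢ² = 0.19² + 0.13² + 0.03² + 0.10² + 0.28² + 0.14² + 0.13² = 0.0361 + 0.0169 + 0.0009 + 0.0100 + 0.0784 + 0.0196 + 0.0169 = 0.1788
B_C = 1 / 0.1788 = 5.5928
Σp_Dᵢ² = 0.16² + 0.16² + 0.14² + 0.13² + 0.16² + 0.10² + 0.15² = 0.0256 + 0.0256 + 0.0196 + 0.0169 + 0.0256 + 0.0100 + 0.0225 = 0.1458
B_D = 1 / 0.1458 = 6.8587
Σp_Aᵢ² = 0.30² + 0.16² + 0.04² + 0.02² + 0.28² + 0.02² + 0.18² = 0.0900 + 0.0256 + 0.0016 + 0.0004 + 0.0784 + 0.0004 + 0.0324 = 0.2288
B_A = 1 / 0.2288 = 4.3706
Highest B → broadest niche (most generalist): Species D (B = 6.86).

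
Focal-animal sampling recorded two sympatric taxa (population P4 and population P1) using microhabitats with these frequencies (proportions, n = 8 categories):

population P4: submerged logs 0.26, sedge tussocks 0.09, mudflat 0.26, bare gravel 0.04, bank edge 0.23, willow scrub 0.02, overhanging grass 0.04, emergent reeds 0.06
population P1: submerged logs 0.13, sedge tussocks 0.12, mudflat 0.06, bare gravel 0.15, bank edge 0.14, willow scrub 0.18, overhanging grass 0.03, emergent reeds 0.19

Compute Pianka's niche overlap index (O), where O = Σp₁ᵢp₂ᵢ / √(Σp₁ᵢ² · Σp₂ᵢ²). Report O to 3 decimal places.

Σ p₁ᵢp₂ᵢ = 0.0338 + 0.0108 + 0.0156 + 0.0060 + 0.0322 + 0.0036 + 0.0012 + 0.0114 = 0.1146
Σp_1ᵢ² = 0.26² + 0.09² + 0.26² + 0.04² + 0.23² + 0.02² + 0.04² + 0.06² = 0.0676 + 0.0081 + 0.0676 + 0.0016 + 0.0529 + 0.0004 + 0.0016 + 0.0036 = 0.2034
Σp_2ᵢ² = 0.13² + 0.12² + 0.06² + 0.15² + 0.14² + 0.18² + 0.03² + 0.19² = 0.0169 + 0.0144 + 0.0036 + 0.0225 + 0.0196 + 0.0324 + 0.0009 + 0.0361 = 0.1464
O = 0.1146 / √(0.2034 × 0.1464) = 0.1146 / 0.172562 = 0.66411

0.664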